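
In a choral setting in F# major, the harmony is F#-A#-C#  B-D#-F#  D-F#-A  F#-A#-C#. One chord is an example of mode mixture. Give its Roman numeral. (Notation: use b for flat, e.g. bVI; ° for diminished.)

bVI

The diatonic triads in F# major are F#, G#m, A#m, B, C#, D#m, E#dim. F#–A#–C# = F# and B–D#–F# = B are both diatonic. D–F#–A is not: scale degree 6 in F# major carries D#m (vi). In F# minor the chord on that degree is D, so here it functions as bVI, borrowed from the parallel minor.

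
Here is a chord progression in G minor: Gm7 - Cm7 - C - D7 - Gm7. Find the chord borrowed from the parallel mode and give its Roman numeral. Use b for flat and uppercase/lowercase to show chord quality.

IV

In G minor (with V from harmonic minor) the diatonic chords are Gm, Adim, Bb, Cm, D, Eb, F. Gm7, Cm7 and D7 are all diatonic. C (C–E–G) is not: scale degree 4 in G minor carries Cm (iv). In G major the chord on that degree is C, so here it functions as IV, borrowed from the parallel major.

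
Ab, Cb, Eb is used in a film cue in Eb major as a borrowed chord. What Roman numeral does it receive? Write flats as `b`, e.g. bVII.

The root Ab is the diatonic 4th degree of Eb major; the borrowing shows in the chord quality. The diatonic chord on degree 4 would be Ab (IV), but Ab–Cb–Eb is the minor chord from Eb minor. As a borrowed chord it is labeled iv.

iv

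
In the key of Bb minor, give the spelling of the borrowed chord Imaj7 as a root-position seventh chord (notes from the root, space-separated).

The root, Bb, is scale degree 1 — the same note in Bb minor and Bb major; only the chord quality changes. In Bb major the chord on Bb is Bb–D–F–A.

Bb D F A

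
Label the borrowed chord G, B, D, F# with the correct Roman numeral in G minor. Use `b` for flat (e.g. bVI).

Imaj7

The root G is the diatonic 1st degree of G minor; the borrowing shows in the chord quality. The diatonic chord on degree 1 would be Gm (i), but G–B–D–F# is the major-seventh chord from G major. As a borrowed chord it is labeled Imaj7.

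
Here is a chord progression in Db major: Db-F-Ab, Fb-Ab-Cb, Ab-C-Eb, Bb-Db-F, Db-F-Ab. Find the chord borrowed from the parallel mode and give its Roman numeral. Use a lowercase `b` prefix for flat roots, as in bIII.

bIII

Db major has the diatonic set Db, Ebm, Fm, Gb, Ab, Bbm, Cdim. Of the given chords, Db–F–Ab = Db, Ab–C–Eb = Ab and Bb–Db–F = Bbm are diatonic. But Fb–Ab–Cb is foreign: the diatonic iii on degree 3 is Fm, whereas Fb comes from Db minor. It is labeled bIII.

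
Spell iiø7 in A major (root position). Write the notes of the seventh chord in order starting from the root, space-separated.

The root, B, is scale degree 2 — the same note in A major and A minor; only the chord quality changes. Building the half-diminished-seventh chord from the parallel minor on B: B–D–F–A.

B D F A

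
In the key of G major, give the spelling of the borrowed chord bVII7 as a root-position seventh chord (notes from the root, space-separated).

F A C Eb

Scale degree 7 in G major is F#. bVII7 uses the lowered form, F, taken from G minor. Building the dominant-seventh chord from the parallel minor on F: F–A–C–Eb.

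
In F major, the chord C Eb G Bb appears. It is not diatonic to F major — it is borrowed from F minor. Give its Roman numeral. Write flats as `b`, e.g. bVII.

v7

C is scale degree 5 in F major. The diatonic chord on degree 5 would be C (V), but C–Eb–G–Bb is the minor-seventh chord from F minor. As a borrowed chord it is labeled v7.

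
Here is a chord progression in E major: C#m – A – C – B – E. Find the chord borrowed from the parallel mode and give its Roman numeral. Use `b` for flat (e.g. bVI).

bVI

In E major the diatonic chords are E, F#m, G#m, A, B, C#m, D#dim. Of the given chords, C#m, A, B and E are diatonic. C (C–E–G) is not: scale degree 6 in E major carries C#m (vi). In E minor the chord on that degree is C, so here it functions as bVI, borrowed from the parallel minor.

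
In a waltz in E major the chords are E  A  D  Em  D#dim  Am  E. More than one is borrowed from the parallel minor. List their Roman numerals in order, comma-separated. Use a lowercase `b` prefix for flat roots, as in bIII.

In E major the diatonic chords are E, F#m, G#m, A, B, C#m, D#dim. E, A and D#dim are all diatonic. D (D–F#–A) doesn't fit — on degree 7 E major would have D#dim (vii°). D is the degree-7 chord of E minor, so it is the borrowed bVII. Em (E–G–B) is not: scale degree 1 in E major carries E (I). In E minor the chord on that degree is Em, so here it functions as i, borrowed from the parallel minor. Am (A–C–E) doesn't fit — on degree 4 E major would have A (IV). Am is the degree-4 chord of E minor, so it is the borrowed iv.

bVII, i, iv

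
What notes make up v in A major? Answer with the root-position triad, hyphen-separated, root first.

E-G-B

The root, E, is scale degree 5 — the same note in A major and A minor; only the chord quality changes. Building the minor chord from the parallel minor on E: E–G–B.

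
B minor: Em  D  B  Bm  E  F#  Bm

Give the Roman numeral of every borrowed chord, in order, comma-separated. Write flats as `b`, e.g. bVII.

I, IV

B minor has the diatonic set Bm, C#dim, D, Em, F#, G, A (with V from harmonic minor). Em, D, Bm and F# are all diatonic. B (B–D#–F#) is not: scale degree 1 in B minor carries Bm (i). In B major the chord on that degree is B, so here it functions as I, borrowed from the parallel major. E (E–G#–B) is not: scale degree 4 in B minor carries Em (iv). In B major the chord on that degree is E, so here it functions as IV, borrowed from the parallel major.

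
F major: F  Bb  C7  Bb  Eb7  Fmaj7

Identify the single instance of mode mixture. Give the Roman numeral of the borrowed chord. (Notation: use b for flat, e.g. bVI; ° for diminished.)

bVII7

F major has the diatonic set F, Gm, Am, Bb, C, Dm, Edim. F, Bb, C7 and Fmaj7 all belong to that set. Eb7 (Eb–G–Bb–Db) is not: scale degree 7 in F major carries Edim (vii°). In F minor the chord on that degree is Eb7, so here it functions as bVII7, borrowed from the parallel minor.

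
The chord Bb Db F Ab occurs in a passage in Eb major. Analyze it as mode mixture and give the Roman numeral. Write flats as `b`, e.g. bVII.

The root Bb is the diatonic 5th degree of Eb major; the borrowing shows in the chord quality. Diatonically Eb major has Bb (V) on that degree; Bb–Db–F–Ab is instead the minor-seventh chord native to Eb minor, so it takes the label v7.

v7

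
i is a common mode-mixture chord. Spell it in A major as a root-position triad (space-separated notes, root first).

A C E

i is built on scale degree 1, which is A in both A major and its parallel. Building the minor chord from the parallel minor on A: A–C–E.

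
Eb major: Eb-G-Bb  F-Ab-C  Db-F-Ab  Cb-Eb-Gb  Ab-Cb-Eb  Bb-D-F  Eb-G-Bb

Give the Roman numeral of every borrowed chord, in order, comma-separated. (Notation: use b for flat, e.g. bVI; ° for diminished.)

In Eb major the diatonic chords are Eb, Fm, Gm, Ab, Bb, Cm, Ddim. Eb–G–Bb = Eb, F–Ab–C = Fm and Bb–D–F = Bb all belong to that set. But Db–F–Ab is foreign: the diatonic vii° on degree 7 is Ddim, whereas Db comes from Eb minor. It is labeled bVII. Cb–Eb–Gb doesn't fit — on degree 6 Eb major would have Cm (vi). Cb is the degree-6 chord of Eb minor, so it is the borrowed bVI. Ab–Cb–Eb doesn't fit — on degree 4 Eb major would have Ab (IV). Abm is the degree-4 chord of Eb minor, so it is the borrowed iv.

bVII, bVI, iv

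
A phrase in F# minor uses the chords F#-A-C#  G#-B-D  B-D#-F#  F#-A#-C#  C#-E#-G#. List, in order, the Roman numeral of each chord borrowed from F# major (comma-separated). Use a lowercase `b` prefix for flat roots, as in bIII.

In F# minor (with V from harmonic minor) the diatonic chords are F#m, G#dim, A, Bm, C#, D, E. F#–A–C# = F#m, G#–B–D = G#dim and C#–E#–G# = C# all belong to that set. But B–D#–F# is foreign: the diatonic iv on degree 4 is Bm, whereas B comes from F# major. It is labeled IV. F#–A#–C# doesn't fit — on degree 1 F# minor would have F#m (i). F# is the degree-1 chord of F# major, so it is the borrowed I.

IV, I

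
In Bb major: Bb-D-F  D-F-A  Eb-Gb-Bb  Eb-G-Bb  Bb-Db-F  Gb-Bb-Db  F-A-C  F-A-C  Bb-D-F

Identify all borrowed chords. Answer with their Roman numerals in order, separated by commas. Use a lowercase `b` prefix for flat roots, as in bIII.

The diatonic triads in Bb major are Bb, Cm, Dm, Eb, F, Gm, Adim. Of the given chords, Bb–D–F = Bb, D–F–A = Dm, Eb–G–Bb = Eb and F–A–C = F are diatonic. Eb–Gb–Bb is not: scale degree 4 in Bb major carries Eb (IV). In Bb minor the chord on that degree is Ebm, so here it functions as iv, borrowed from the parallel minor. Bb–Db–F doesn't fit — on degree 1 Bb major would have Bb (I). Bbm is the degree-1 chord of Bb minor, so it is the borrowed i. But Gb–Bb–Db is foreign: the diatonic vi on degree 6 is Gm, whereas Gb comes from Bb minor. It is labeled bVI.

iv, i, bVI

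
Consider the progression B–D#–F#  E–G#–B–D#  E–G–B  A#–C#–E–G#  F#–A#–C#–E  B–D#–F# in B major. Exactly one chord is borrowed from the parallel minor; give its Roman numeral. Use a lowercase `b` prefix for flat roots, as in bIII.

The diatonic triads in B major are B, C#m, D#m, E, F#, G#m, A#dim. B–D#–F# = B, E–G#–B–D# = Emaj7, A#–C#–E–G# = A#m7b5 and F#–A#–C#–E = F#7 are all diatonic. E–G–B doesn't fit — on degree 4 B major would have E (IV). Em is the degree-4 chord of B minor, so it is the borrowed iv.

iv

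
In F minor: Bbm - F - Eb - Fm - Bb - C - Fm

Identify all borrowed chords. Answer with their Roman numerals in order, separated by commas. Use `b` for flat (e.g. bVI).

I, IV

F minor has the diatonic set Fm, Gdim, Ab, Bbm, C, Db, Eb (with V from harmonic minor). Of the given chords, Bbm, Eb, Fm and C are diatonic. F (F–A–C) doesn't fit — on degree 1 F minor would have Fm (i). F is the degree-1 chord of F major, so it is the borrowed I. But Bb (Bb–D–F) is foreign: the diatonic iv on degree 4 is Bbm, whereas Bb comes from F major. It is labeled IV.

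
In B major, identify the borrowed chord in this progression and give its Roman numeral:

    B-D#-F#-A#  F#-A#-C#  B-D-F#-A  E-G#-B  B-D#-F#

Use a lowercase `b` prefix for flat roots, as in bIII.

i7

The diatonic triads in B major are B, C#m, D#m, E, F#, G#m, A#dim. B–D#–F#–A# = Bmaj7, F#–A#–C# = F#, E–G#–B = E and B–D#–F# = B are all diatonic. B–D–F#–A doesn't fit — on degree 1 B major would have B (I). Bm7 is the degree-1 chord of B minor, so it is the borrowed i7.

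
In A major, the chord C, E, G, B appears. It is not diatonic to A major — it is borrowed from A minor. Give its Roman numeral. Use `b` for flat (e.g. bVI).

bIIImaj7

The root C is the lowered 3rd scale degree — diatonically A major has C# there. C–E–G–B is a major-seventh chord — the form found in A minor, not the diatonic iii (C#m). Borrowed into A major it is written bIIImaj7.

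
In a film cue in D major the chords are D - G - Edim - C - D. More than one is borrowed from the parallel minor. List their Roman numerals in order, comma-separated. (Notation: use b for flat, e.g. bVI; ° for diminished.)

In D major the diatonic chords are D, Em, F#m, G, A, Bm, C#dim. D and G both belong to that set. But Edim (E–G–Bb) is foreign: the diatonic ii on degree 2 is Em, whereas Edim comes from D minor. It is labeled ii°. C (C–E–G) doesn't fit — on degree 7 D major would have C#dim (vii°). C is the degree-7 chord of D minor, so it is the borrowed bVII.

ii°, bVII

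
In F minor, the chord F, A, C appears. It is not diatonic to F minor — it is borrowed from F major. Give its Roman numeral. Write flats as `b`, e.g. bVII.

F is scale degree 1 in F minor. The diatonic chord on degree 1 would be Fm (i), but F–A–C is the major chord from F major. As a borrowed chord it is labeled I.

I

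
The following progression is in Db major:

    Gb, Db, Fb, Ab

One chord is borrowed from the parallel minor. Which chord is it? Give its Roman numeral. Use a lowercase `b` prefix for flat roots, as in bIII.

Db major has the diatonic set Db, Ebm, Fm, Gb, Ab, Bbm, Cdim. Of the given chords, Gb, Db and Ab are diatonic. Fb (Fb–Ab–Cb) is not: scale degree 3 in Db major carries Fm (iii). In Db minor the chord on that degree is Fb, so here it functions as bIII, borrowed from the parallel minor.

bIII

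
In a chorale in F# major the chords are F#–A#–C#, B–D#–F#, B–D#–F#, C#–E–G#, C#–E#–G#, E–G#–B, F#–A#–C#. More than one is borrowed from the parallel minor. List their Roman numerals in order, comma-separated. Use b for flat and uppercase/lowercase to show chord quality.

In F# major the diatonic chords are F#, G#m, A#m, B, C#, D#m, E#dim. F#–A#–C# = F#, B–D#–F# = B and C#–E#–G# = C# are all diatonic. But C#–E–G# is foreign: the diatonic V on degree 5 is C#, whereas C#m comes from F# minor. It is labeled v. E–G#–B doesn't fit — on degree 7 F# major would have E#dim (vii°). E is the degree-7 chord of F# minor, so it is the borrowed bVII.

v, bVII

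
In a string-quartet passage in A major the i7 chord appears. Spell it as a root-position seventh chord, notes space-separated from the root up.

The root, A, is scale degree 1 — the same note in A major and A minor; only the chord quality changes. In A minor the chord on A is A–C–E–G.

A C E G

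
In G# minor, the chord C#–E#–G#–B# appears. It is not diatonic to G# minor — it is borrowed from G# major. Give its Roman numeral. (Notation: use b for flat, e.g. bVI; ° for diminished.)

The root C# is the diatonic 4th degree of G# minor; the borrowing shows in the chord quality. The diatonic chord on degree 4 would be C#m (iv), but C#–E#–G#–B# is the major-seventh chord from G# major. As a borrowed chord it is labeled IVmaj7.

IVmaj7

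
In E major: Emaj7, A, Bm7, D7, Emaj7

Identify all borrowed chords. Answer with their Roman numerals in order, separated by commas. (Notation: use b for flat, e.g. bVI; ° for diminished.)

v7, bVII7

In E major the diatonic chords are E, F#m, G#m, A, B, C#m, D#dim. Emaj7 and A are both diatonic. Bm7 (B–D–F#–A) doesn't fit — on degree 5 E major would have B (V). Bm7 is the degree-5 chord of E minor, so it is the borrowed v7. D7 (D–F#–A–C) doesn't fit — on degree 7 E major would have D#dim (vii°). D7 is the degree-7 chord of E minor, so it is the borrowed bVII7.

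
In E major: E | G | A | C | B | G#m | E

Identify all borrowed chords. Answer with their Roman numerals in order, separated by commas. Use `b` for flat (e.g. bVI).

In E major the diatonic chords are E, F#m, G#m, A, B, C#m, D#dim. E, A, B and G#m all belong to that set. G (G–B–D) doesn't fit — on degree 3 E major would have G#m (iii). G is the degree-3 chord of E minor, so it is the borrowed bIII. C (C–E–G) doesn't fit — on degree 6 E major would have C#m (vi). C is the degree-6 chord of E minor, so it is the borrowed bVI.

bIII, bVI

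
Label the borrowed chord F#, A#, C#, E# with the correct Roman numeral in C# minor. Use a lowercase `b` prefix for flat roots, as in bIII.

IVmaj7

F# is scale degree 4 in C# minor. The diatonic chord on degree 4 would be F#m (iv), but F#–A#–C#–E# is the major-seventh chord from C# major. As a borrowed chord it is labeled IVmaj7.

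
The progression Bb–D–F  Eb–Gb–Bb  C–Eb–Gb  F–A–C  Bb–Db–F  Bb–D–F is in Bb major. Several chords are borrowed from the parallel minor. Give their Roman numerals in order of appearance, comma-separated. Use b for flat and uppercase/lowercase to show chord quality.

iv, ii°, i

Bb major has the diatonic set Bb, Cm, Dm, Eb, F, Gm, Adim. Bb–D–F = Bb and F–A–C = F both belong to that set. Eb–Gb–Bb doesn't fit — on degree 4 Bb major would have Eb (IV). Ebm is the degree-4 chord of Bb minor, so it is the borrowed iv. C–Eb–Gb doesn't fit — on degree 2 Bb major would have Cm (ii). Cdim is the degree-2 chord of Bb minor, so it is the borrowed ii°. But Bb–Db–F is foreign: the diatonic I on degree 1 is Bb, whereas Bbm comes from Bb minor. It is labeled i.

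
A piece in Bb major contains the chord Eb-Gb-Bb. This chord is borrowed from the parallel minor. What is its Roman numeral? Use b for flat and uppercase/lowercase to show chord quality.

iv

Eb is scale degree 4 in Bb major. The diatonic chord on degree 4 would be Eb (IV), but Eb–Gb–Bb is the minor chord from Bb minor. As a borrowed chord it is labeled iv.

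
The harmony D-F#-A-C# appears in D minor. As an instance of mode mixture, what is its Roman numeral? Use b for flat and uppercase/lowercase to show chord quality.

D is scale degree 1 in D minor. D–F#–A–C# is a major-seventh chord — the form found in D major, not the diatonic i (Dm). Borrowed into D minor it is written Imaj7.

Imaj7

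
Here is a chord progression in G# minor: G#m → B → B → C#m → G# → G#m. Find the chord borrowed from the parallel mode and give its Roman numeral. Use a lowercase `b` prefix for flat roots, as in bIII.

I

In G# minor (with V from harmonic minor) the diatonic chords are G#m, A#dim, B, C#m, D#, E, F#. G#m, B and C#m are all diatonic. G# (G#–B#–D#) is not: scale degree 1 in G# minor carries G#m (i). In G# major the chord on that degree is G#, so here it functions as I, borrowed from the parallel major.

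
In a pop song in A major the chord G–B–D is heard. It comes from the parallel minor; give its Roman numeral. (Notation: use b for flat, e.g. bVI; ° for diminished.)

In A major scale degree 7 is G#; G is its lowered form, from A minor. G–B–D is a major chord — the form found in A minor, not the diatonic vii° (G#dim). Borrowed into A major it is written bVII.

bVII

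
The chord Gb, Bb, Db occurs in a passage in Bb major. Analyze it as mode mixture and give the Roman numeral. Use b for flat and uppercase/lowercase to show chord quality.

Gb is the lowered form of scale degree 6 in Bb major (the diatonic degree 6 is G). Diatonically Bb major has Gm (vi) on that degree; Gb–Bb–Db is instead the major chord native to Bb minor, so it takes the label bVI.

bVI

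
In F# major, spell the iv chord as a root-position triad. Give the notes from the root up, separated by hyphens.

The root, B, is scale degree 4 — the same note in F# major and F# minor; only the chord quality changes. In F# minor the chord on B is B–D–F#.

B-D-F#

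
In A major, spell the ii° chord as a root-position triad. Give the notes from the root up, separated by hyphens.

The root, B, is scale degree 2 — the same note in A major and A minor; only the chord quality changes. In A minor the chord on B is B–D–F.

B-D-F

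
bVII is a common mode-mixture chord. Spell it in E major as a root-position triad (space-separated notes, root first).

D F# A

Scale degree 7 in E major is D#. bVII uses the lowered form, D, taken from E minor. Stacking thirds in E minor on D gives D–F#–A.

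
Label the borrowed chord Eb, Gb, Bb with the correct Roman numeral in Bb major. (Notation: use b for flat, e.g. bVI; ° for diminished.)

Eb is scale degree 4 in Bb major. Eb–Gb–Bb is a minor chord — the form found in Bb minor, not the diatonic IV (Eb). Borrowed into Bb major it is written iv.

iv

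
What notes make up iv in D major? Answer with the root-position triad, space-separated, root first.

The root, G, is scale degree 4 — the same note in D major and D minor; only the chord quality changes. In D minor the chord on G is G–Bb–D.

G Bb D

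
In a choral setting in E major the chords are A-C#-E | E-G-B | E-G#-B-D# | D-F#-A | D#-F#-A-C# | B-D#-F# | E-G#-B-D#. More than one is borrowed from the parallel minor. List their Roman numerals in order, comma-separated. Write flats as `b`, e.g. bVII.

i, bVII

In E major the diatonic chords are E, F#m, G#m, A, B, C#m, D#dim. A–C#–E = A, E–G#–B–D# = Emaj7, D#–F#–A–C# = D#m7b5 and B–D#–F# = B all belong to that set. But E–G–B is foreign: the diatonic I on degree 1 is E, whereas Em comes from E minor. It is labeled i. D–F#–A is not: scale degree 7 in E major carries D#dim (vii°). In E minor the chord on that degree is D, so here it functions as bVII, borrowed from the parallel minor.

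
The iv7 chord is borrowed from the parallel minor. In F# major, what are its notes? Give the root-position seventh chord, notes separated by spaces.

B D F# A

iv7 is built on scale degree 4, which is B in both F# major and its parallel. Stacking thirds in F# minor on B gives B–D–F#–A.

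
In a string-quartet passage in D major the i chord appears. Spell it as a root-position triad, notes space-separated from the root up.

i is built on scale degree 1, which is D in both D major and its parallel. In D minor the chord on D is D–F–A.

D F A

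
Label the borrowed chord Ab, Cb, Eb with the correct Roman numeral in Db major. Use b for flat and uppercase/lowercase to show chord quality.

v

The root Ab is the diatonic 5th degree of Db major; the borrowing shows in the chord quality. The diatonic chord on degree 5 would be Ab (V), but Ab–Cb–Eb is the minor chord from Db minor. As a borrowed chord it is labeled v.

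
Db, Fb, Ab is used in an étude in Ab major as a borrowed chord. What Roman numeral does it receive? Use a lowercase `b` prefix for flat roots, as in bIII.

The root Db is the diatonic 4th degree of Ab major; the borrowing shows in the chord quality. The diatonic chord on degree 4 would be Db (IV), but Db–Fb–Ab is the minor chord from Ab minor. As a borrowed chord it is labeled iv.

iv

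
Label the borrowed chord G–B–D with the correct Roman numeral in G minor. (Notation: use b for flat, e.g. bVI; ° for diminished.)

The root G is the diatonic 1st degree of G minor; the borrowing shows in the chord quality. Diatonically G minor has Gm (i) on that degree; G–B–D is instead the major chord native to G major, so it takes the label I.

I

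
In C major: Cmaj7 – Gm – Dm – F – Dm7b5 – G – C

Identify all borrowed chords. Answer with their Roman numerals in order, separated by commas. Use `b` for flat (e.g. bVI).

In C major the diatonic chords are C, Dm, Em, F, G, Am, Bdim. Cmaj7, Dm, F, G and C all belong to that set. Gm (G–Bb–D) is not: scale degree 5 in C major carries G (V). In C minor the chord on that degree is Gm, so here it functions as v, borrowed from the parallel minor. Dm7b5 (D–F–Ab–C) doesn't fit — on degree 2 C major would have Dm (ii). Dm7b5 is the degree-2 chord of C minor, so it is the borrowed iiø7.

v, iiø7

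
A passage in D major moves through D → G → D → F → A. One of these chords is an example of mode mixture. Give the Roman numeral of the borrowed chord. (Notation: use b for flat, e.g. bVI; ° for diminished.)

The diatonic triads in D major are D, Em, F#m, G, A, Bm, C#dim. D, G and A are all diatonic. But F (F–A–C) is foreign: the diatonic iii on degree 3 is F#m, whereas F comes from D minor. It is labeled bIII.

bIII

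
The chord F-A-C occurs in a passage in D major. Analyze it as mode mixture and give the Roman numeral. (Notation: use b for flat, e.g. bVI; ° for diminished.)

bIII

The root F is the lowered 3rd scale degree — diatonically D major has F# there. Diatonically D major has F#m (iii) on that degree; F–A–C is instead the major chord native to D minor, so it takes the label bIII.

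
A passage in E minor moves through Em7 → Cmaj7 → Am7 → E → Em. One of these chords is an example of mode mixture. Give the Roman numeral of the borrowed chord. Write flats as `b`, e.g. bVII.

I

The diatonic triads in E minor (with V from harmonic minor) are Em, F#dim, G, Am, B, C, D. Of the given chords, Em7, Cmaj7, Am7 and Em are diatonic. E (E–G#–B) doesn't fit — on degree 1 E minor would have Em (i). E is the degree-1 chord of E major, so it is the borrowed I.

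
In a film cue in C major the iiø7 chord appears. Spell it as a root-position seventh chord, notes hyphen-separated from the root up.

D-F-Ab-C

iiø7 is built on scale degree 2, which is D in both C major and its parallel. Building the half-diminished-seventh chord from the parallel minor on D: D–F–Ab–C.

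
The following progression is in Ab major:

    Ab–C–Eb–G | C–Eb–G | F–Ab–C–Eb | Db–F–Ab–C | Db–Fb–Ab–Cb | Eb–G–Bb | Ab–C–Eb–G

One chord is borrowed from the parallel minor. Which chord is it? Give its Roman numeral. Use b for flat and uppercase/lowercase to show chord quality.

Ab major has the diatonic set Ab, Bbm, Cm, Db, Eb, Fm, Gdim. Of the given chords, Ab–C–Eb–G = Abmaj7, C–Eb–G = Cm, F–Ab–C–Eb = Fm7, Db–F–Ab–C = Dbmaj7 and Eb–G–Bb = Eb are diatonic. Db–Fb–Ab–Cb doesn't fit — on degree 4 Ab major would have Db (IV). Dbm7 is the degree-4 chord of Ab minor, so it is the borrowed iv7.

iv7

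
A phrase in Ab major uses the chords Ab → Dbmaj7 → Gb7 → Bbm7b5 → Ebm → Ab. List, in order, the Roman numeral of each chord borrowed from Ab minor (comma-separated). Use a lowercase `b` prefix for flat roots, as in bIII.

bVII7, iiø7, v

Ab major has the diatonic set Ab, Bbm, Cm, Db, Eb, Fm, Gdim. Of the given chords, Ab and Dbmaj7 are diatonic. But Gb7 (Gb–Bb–Db–Fb) is foreign: the diatonic vii° on degree 7 is Gdim, whereas Gb7 comes from Ab minor. It is labeled bVII7. Bbm7b5 (Bb–Db–Fb–Ab) doesn't fit — on degree 2 Ab major would have Bbm (ii). Bbm7b5 is the degree-2 chord of Ab minor, so it is the borrowed iiø7. Ebm (Eb–Gb–Bb) is not: scale degree 5 in Ab major carries Eb (V). In Ab minor the chord on that degree is Ebm, so here it functions as v, borrowed from the parallel minor.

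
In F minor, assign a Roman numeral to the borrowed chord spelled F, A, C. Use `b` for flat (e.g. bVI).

I

The root F is the diatonic 1st degree of F minor; the borrowing shows in the chord quality. Diatonically F minor has Fm (i) on that degree; F–A–C is instead the major chord native to F major, so it takes the label I.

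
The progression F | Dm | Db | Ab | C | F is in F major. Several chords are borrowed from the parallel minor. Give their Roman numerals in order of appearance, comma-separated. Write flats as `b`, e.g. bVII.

bVI, bIII

In F major the diatonic chords are F, Gm, Am, Bb, C, Dm, Edim. F, Dm and C all belong to that set. Db (Db–F–Ab) doesn't fit — on degree 6 F major would have Dm (vi). Db is the degree-6 chord of F minor, so it is the borrowed bVI. Ab (Ab–C–Eb) is not: scale degree 3 in F major carries Am (iii). In F minor the chord on that degree is Ab, so here it functions as bIII, borrowed from the parallel minor.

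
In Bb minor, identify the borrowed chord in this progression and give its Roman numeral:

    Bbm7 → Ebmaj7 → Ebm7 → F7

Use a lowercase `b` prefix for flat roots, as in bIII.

IVmaj7

Bb minor has the diatonic set Bbm, Cdim, Db, Ebm, F, Gb, Ab (with V from harmonic minor). Bbm7, Ebm7 and F7 are all diatonic. Ebmaj7 (Eb–G–Bb–D) doesn't fit — on degree 4 Bb minor would have Ebm (iv). Ebmaj7 is the degree-4 chord of Bb major, so it is the borrowed IVmaj7.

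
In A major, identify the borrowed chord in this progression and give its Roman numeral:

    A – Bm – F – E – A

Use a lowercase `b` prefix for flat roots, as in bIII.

A major has the diatonic set A, Bm, C#m, D, E, F#m, G#dim. Of the given chords, A, Bm and E are diatonic. F (F–A–C) doesn't fit — on degree 6 A major would have F#m (vi). F is the degree-6 chord of A minor, so it is the borrowed bVI.

bVI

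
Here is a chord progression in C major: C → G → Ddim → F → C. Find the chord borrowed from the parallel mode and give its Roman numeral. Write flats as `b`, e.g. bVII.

ii°

C major has the diatonic set C, Dm, Em, F, G, Am, Bdim. C, G and F are all diatonic. But Ddim (D–F–Ab) is foreign: the diatonic ii on degree 2 is Dm, whereas Ddim comes from C minor. It is labeled ii°.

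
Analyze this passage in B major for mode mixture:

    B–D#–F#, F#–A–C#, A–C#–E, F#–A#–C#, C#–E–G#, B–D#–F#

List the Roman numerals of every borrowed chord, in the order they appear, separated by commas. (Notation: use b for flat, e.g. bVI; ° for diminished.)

B major has the diatonic set B, C#m, D#m, E, F#, G#m, A#dim. Of the given chords, B–D#–F# = B, F#–A#–C# = F# and C#–E–G# = C#m are diatonic. F#–A–C# is not: scale degree 5 in B major carries F# (V). In B minor the chord on that degree is F#m, so here it functions as v, borrowed from the parallel minor. A–C#–E is not: scale degree 7 in B major carries A#dim (vii°). In B minor the chord on that degree is A, so here it functions as bVII, borrowed from the parallel minor.

v, bVII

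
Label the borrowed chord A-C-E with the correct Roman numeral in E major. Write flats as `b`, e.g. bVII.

iv

A is scale degree 4 in E major. Diatonically E major has A (IV) on that degree; A–C–E is instead the minor chord native to E minor, so it takes the label iv.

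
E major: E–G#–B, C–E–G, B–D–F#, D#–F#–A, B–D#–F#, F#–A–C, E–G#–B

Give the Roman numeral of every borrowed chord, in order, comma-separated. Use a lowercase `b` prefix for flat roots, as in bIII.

The diatonic triads in E major are E, F#m, G#m, A, B, C#m, D#dim. Of the given chords, E–G#–B = E, D#–F#–A = D#dim and B–D#–F# = B are diatonic. But C–E–G is foreign: the diatonic vi on degree 6 is C#m, whereas C comes from E minor. It is labeled bVI. B–D–F# is not: scale degree 5 in E major carries B (V). In E minor the chord on that degree is Bm, so here it functions as v, borrowed from the parallel minor. F#–A–C doesn't fit — on degree 2 E major would have F#m (ii). F#dim is the degree-2 chord of E minor, so it is the borrowed ii°.

bVI, v, ii°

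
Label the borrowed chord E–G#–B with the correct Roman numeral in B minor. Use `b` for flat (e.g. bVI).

IV

E is scale degree 4 in B minor. The diatonic chord on degree 4 would be Em (iv), but E–G#–B is the major chord from B major. As a borrowed chord it is labeled IV.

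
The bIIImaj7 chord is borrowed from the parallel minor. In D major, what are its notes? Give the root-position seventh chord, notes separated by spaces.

F A C E

Scale degree 3 in D major is F#. bIIImaj7 uses the lowered form, F, taken from D minor. In D minor the chord on F is F–A–C–E.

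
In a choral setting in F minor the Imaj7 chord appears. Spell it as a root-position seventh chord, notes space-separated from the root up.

Imaj7 is built on scale degree 1, which is F in both F minor and its parallel. Building the major-seventh chord from the parallel major on F: F–A–C–E.

F A C E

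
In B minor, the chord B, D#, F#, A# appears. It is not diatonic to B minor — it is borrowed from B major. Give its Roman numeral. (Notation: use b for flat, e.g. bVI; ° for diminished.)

The root B is the diatonic 1st degree of B minor; the borrowing shows in the chord quality. Diatonically B minor has Bm (i) on that degree; B–D#–F#–A# is instead the major-seventh chord native to B major, so it takes the label Imaj7.

Imaj7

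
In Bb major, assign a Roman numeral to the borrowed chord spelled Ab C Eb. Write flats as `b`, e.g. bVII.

In Bb major scale degree 7 is A; Ab is its lowered form, from Bb minor. The diatonic chord on degree 7 would be Adim (vii°), but Ab–C–Eb is the major chord from Bb minor. As a borrowed chord it is labeled bVII.

bVII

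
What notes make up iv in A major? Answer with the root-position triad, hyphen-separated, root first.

D-F-A

iv is built on scale degree 4, which is D in both A major and its parallel. Stacking thirds in A minor on D gives D–F–A.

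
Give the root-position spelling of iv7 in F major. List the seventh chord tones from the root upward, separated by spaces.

The root, Bb, is scale degree 4 — the same note in F major and F minor; only the chord quality changes. In F minor the chord on Bb is Bb–Db–F–Ab.

Bb Db F Ab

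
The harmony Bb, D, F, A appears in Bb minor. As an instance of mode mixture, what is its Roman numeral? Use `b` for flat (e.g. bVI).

Bb is scale degree 1 in Bb minor. The diatonic chord on degree 1 would be Bbm (i), but Bb–D–F–A is the major-seventh chord from Bb major. As a borrowed chord it is labeled Imaj7.

Imaj7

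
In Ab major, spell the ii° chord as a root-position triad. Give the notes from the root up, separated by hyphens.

The root, Bb, is scale degree 2 — the same note in Ab major and Ab minor; only the chord quality changes. Stacking thirds in Ab minor on Bb gives Bb–Db–Fb.

Bb-Db-Fb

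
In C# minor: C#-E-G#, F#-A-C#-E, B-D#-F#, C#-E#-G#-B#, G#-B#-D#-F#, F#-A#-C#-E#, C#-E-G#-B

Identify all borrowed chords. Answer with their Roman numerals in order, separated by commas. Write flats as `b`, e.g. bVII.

Imaj7, IVmaj7

The diatonic triads in C# minor (with V from harmonic minor) are C#m, D#dim, E, F#m, G#, A, B. C#–E–G# = C#m, F#–A–C#–E = F#m7, B–D#–F# = B, G#–B#–D#–F# = G#7 and C#–E–G#–B = C#m7 all belong to that set. C#–E#–G#–B# doesn't fit — on degree 1 C# minor would have C#m (i). C#maj7 is the degree-1 chord of C# major, so it is the borrowed Imaj7. F#–A#–C#–E# doesn't fit — on degree 4 C# minor would have F#m (iv). F#maj7 is the degree-4 chord of C# major, so it is the borrowed IVmaj7.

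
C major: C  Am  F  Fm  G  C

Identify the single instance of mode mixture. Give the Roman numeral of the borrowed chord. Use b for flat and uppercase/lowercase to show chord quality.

In C major the diatonic chords are C, Dm, Em, F, G, Am, Bdim. C, Am, F and G all belong to that set. But Fm (F–Ab–C) is foreign: the diatonic IV on degree 4 is F, whereas Fm comes from C minor. It is labeled iv.

iv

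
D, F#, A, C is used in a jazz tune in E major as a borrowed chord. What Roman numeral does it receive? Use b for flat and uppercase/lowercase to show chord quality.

bVII7

The root D is the lowered 7th scale degree — diatonically E major has D# there. Diatonically E major has D#dim (vii°) on that degree; D–F#–A–C is instead the dominant-seventh chord native to E minor, so it takes the label bVII7.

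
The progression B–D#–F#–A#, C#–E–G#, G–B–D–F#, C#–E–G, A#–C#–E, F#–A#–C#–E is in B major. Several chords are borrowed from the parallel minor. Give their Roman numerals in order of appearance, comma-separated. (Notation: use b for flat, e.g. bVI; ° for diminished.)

bVImaj7, ii°

The diatonic triads in B major are B, C#m, D#m, E, F#, G#m, A#dim. B–D#–F#–A# = Bmaj7, C#–E–G# = C#m, A#–C#–E = A#dim and F#–A#–C#–E = F#7 all belong to that set. G–B–D–F# is not: scale degree 6 in B major carries G#m (vi). In B minor the chord on that degree is Gmaj7, so here it functions as bVImaj7, borrowed from the parallel minor. But C#–E–G is foreign: the diatonic ii on degree 2 is C#m, whereas C#dim comes from B minor. It is labeled ii°.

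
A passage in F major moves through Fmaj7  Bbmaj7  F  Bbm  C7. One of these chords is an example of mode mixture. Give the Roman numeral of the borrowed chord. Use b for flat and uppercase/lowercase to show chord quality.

F major has the diatonic set F, Gm, Am, Bb, C, Dm, Edim. Of the given chords, Fmaj7, Bbmaj7, F and C7 are diatonic. But Bbm (Bb–Db–F) is foreign: the diatonic IV on degree 4 is Bb, whereas Bbm comes from F minor. It is labeled iv.

iv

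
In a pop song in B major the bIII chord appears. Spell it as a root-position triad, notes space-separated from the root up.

D F# A

The root of bIII is the lowered 3rd degree: D# becomes D. Stacking thirds in B minor on D gives D–F#–A.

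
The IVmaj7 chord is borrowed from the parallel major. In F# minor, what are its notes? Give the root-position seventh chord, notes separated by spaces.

The root, B, is scale degree 4 — the same note in F# minor and F# major; only the chord quality changes. In F# major the chord on B is B–D#–F#–A#.

B D# F# A#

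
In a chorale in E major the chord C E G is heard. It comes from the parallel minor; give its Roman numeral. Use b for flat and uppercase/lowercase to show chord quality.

The root C is the lowered 6th scale degree — diatonically E major has C# there. The diatonic chord on degree 6 would be C#m (vi), but C–E–G is the major chord from E minor. As a borrowed chord it is labeled bVI.

bVI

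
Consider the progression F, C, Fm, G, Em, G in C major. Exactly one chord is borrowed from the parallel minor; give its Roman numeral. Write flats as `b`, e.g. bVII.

iv

C major has the diatonic set C, Dm, Em, F, G, Am, Bdim. Of the given chords, F, C, G and Em are diatonic. Fm (F–Ab–C) is not: scale degree 4 in C major carries F (IV). In C minor the chord on that degree is Fm, so here it functions as iv, borrowed from the parallel minor.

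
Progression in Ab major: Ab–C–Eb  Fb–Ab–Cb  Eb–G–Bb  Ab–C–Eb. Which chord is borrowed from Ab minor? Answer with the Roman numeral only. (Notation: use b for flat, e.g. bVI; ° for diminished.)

bVI

The diatonic triads in Ab major are Ab, Bbm, Cm, Db, Eb, Fm, Gdim. Ab–C–Eb = Ab and Eb–G–Bb = Eb both belong to that set. Fb–Ab–Cb doesn't fit — on degree 6 Ab major would have Fm (vi). Fb is the degree-6 chord of Ab minor, so it is the borrowed bVI.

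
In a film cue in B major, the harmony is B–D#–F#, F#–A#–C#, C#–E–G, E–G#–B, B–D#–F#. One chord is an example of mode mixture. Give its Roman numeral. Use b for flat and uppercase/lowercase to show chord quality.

In B major the diatonic chords are B, C#m, D#m, E, F#, G#m, A#dim. B–D#–F# = B, F#–A#–C# = F# and E–G#–B = E all belong to that set. C#–E–G is not: scale degree 2 in B major carries C#m (ii). In B minor the chord on that degree is C#dim, so here it functions as ii°, borrowed from the parallel minor.

ii°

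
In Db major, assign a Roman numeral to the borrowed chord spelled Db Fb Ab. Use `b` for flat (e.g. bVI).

Db is scale degree 1 in Db major. The diatonic chord on degree 1 would be Db (I), but Db–Fb–Ab is the minor chord from Db minor. As a borrowed chord it is labeled i.

i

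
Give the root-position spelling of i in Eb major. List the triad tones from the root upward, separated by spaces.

The root, Eb, is scale degree 1 — the same note in Eb major and Eb minor; only the chord quality changes. Stacking thirds in Eb minor on Eb gives Eb–Gb–Bb.

Eb Gb Bb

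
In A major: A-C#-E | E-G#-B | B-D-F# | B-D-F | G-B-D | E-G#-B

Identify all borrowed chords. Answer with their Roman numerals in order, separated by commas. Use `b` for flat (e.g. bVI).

The diatonic triads in A major are A, Bm, C#m, D, E, F#m, G#dim. A–C#–E = A, E–G#–B = E and B–D–F# = Bm all belong to that set. But B–D–F is foreign: the diatonic ii on degree 2 is Bm, whereas Bdim comes from A minor. It is labeled ii°. G–B–D is not: scale degree 7 in A major carries G#dim (vii°). In A minor the chord on that degree is G, so here it functions as bVII, borrowed from the parallel minor.

ii°, bVII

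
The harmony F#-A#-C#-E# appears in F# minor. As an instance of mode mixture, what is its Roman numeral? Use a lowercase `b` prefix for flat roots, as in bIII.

Imaj7

F# is scale degree 1 in F# minor. The diatonic chord on degree 1 would be F#m (i), but F#–A#–C#–E# is the major-seventh chord from F# major. As a borrowed chord it is labeled Imaj7.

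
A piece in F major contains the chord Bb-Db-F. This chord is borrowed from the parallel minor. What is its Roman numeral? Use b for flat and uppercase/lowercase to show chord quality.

iv

The root Bb is the diatonic 4th degree of F major; the borrowing shows in the chord quality. Diatonically F major has Bb (IV) on that degree; Bb–Db–F is instead the minor chord native to F minor, so it takes the label iv.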